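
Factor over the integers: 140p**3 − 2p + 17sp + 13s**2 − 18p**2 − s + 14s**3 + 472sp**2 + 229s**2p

(s + 14p + 1)(s + 2p)(14s + 5p − 1)

Group: 14s(s**2 + 16sp + s + 28p**2 + 2p) + (5p − 1)(s**2 + 16sp + s + 28p**2 + 2p); both groups contain (s**2 + 16sp + s + 28p**2 + 2p), so (14s + 5p − 1) is a factor with cofactor s**2 + 16sp + s + 28p**2 + 2p.
The cofactor groups again: s**2 + 16sp + s + 28p**2 + 2p = s(s + 2p) + (14p + 1)(s + 2p); both groups contain (s + 2p), giving (s + 14p + 1)(s + 2p).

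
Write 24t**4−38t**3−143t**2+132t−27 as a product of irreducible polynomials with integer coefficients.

Testing divisors of the constant over divisors of the leading coefficient, t = −9/4 is a root, so (4t+9) is a factor; dividing leaves 6t**3−23t**2+16t−3.
Continuing, t = 1/2 is a root, so (2t−1) divides it; the quotient is 3t**2−10t+3.
The remaining quadratic factors as (3t−1)(t−3).

(2t−1)(3t−1)(4t+9)(t−3)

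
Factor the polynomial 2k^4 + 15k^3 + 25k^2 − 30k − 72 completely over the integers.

(2k − 3)(k + 2)(k + 3)(k + 4)

Among the possible rational roots, k = −4 is a root, giving the factor (k + 4) and quotient 2k^3 + 7k^2 − 3k − 18.
Continuing, k = 3/2 is a root, so (2k − 3) divides it; the quotient is k^2 + 5k + 6.
The remaining quadratic factors as (k + 3)(k + 2).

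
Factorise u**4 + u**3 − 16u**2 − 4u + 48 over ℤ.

(u + 2)(u + 4)(u − 2)(u − 3)

Among the possible rational roots, u = 2 is a root, so (u − 2) is a factor; dividing leaves u**3 + 3u**2 − 10u − 24.
Continuing, u = 3 is a root, so (u − 3) divides it; the quotient is u**2 + 6u + 8.
The remaining quadratic factors as (u + 4)(u + 2).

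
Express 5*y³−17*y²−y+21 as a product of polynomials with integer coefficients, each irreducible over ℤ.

(5*y−7)*(y+1)*(y−3)

Trying the rational-root candidates, y = −1 is a root, giving the factor (y+1) and quotient 5*y²−22*y+21.
The remaining quadratic factors as (5*y−7)(y−3).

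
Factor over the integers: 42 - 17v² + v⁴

Substitute u = v² to get a quadratic in u, then factor.
v² - 3 is irreducible over ℤ (3 is not a perfect square).
v² - 14 is irreducible over ℤ (14 is not a perfect square).

(v² - 14)(v² - 3)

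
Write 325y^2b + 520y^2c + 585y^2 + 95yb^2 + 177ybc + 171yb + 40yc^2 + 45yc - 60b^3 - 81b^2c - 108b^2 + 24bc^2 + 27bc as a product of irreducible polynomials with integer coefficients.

(13y - 4b + c)(5y + 3b)(5b + 8c + 9)

Group: 5y(65yb + 104yc + 117y - 20b^2 - 27bc - 36b + 8c^2 + 9c) + 3b(65yb + 104yc + 117y - 20b^2 - 27bc - 36b + 8c^2 + 9c); both groups contain (65yb + 104yc + 117y - 20b^2 - 27bc - 36b + 8c^2 + 9c), so (5y + 3b) is a factor with cofactor 65yb + 104yc + 117y - 20b^2 - 27bc - 36b + 8c^2 + 9c.
The cofactor groups again: 65yb + 104yc + 117y - 20b^2 - 27bc - 36b + 8c^2 + 9c = 5b(13y - 4b + c) + (8c + 9)(13y - 4b + c); both groups contain (13y - 4b + c), giving (5b + 8c + 9)(13y - 4b + c).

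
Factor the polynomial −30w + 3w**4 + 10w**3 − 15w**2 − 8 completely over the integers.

(3w + 1)(w + 1)(w + 4)(w − 2)

Among the possible rational roots, w = −1/3 is a root, so (3w + 1) is a factor; dividing leaves w**3 + 3w**2 − 6w − 8.
Then w = 2 is a root, so (w − 2) divides it; the quotient is w**2 + 5w + 4.
The remaining quadratic factors as (w + 4)(w + 1).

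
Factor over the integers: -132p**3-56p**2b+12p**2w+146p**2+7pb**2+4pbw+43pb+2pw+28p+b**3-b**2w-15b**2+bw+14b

-(6p-b+1)(11p+b-w-14)(2p+b)

Group: 2p(-66p**2+5pb+6pw+73p+b**2-bw-15b+w+14) + b(-66p**2+5pb+6pw+73p+b**2-bw-15b+w+14); both groups contain (-66p**2+5pb+6pw+73p+b**2-bw-15b+w+14), so (2p+b) is a factor with cofactor -66p**2+5pb+6pw+73p+b**2-bw-15b+w+14.
The cofactor groups again: -66p**2+5pb+6pw+73p+b**2-bw-15b+w+14 = -6p(11p+b-w-14) + (b-1)(11p+b-w-14); both groups contain (11p+b-w-14), giving -(6p-b+1)(11p+b-w-14).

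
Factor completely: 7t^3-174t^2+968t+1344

Testing divisors of the constant over divisors of the leading coefficient, t = 14 is a root, so (t-14) divides it; the quotient is 7t^2-76t-96.
The remaining quadratic factors as (t-12)(7t+8).

(7t+8)(t-12)(t-14)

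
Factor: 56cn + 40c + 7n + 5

Group as (56cn + 40c) + (7n + 5) = 8c(7n + 5) + (7n + 5).
Both groups share the factor (7n + 5).

(7n + 5)(8c + 1)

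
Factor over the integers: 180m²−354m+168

Pull out the common factor 6, then factor the remaining trinomial.

6(5m−4)(6m−7)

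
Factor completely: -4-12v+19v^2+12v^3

(3v-2)(4v+1)(v+2)

Testing divisors of the constant over divisors of the leading coefficient, v = -2 is a root, so (v+2) divides it; the quotient is 12v^2-5v-2.
The remaining quadratic factors as (3v-2)(4v+1).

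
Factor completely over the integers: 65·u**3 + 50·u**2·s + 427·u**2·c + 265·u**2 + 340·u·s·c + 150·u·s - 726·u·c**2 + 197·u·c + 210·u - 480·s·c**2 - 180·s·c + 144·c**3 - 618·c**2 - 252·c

(13·u + 10·s - 3·c + 14)·(5·u - 6·c)·(u + 8·c + 3)

Group: u·(65·u**2 + 50·u·s - 93·u·c + 70·u - 60·s·c + 18·c**2 - 84·c) + (8·c + 3)·(65·u**2 + 50·u·s - 93·u·c + 70·u - 60·s·c + 18·c**2 - 84·c); both groups contain (65·u**2 + 50·u·s - 93·u·c + 70·u - 60·s·c + 18·c**2 - 84·c), so (u + 8·c + 3) is a factor with cofactor 65·u**2 + 50·u·s - 93·u·c + 70·u - 60·s·c + 18·c**2 - 84·c.
The cofactor groups again: 65·u**2 + 50·u·s - 93·u·c + 70·u - 60·s·c + 18·c**2 - 84·c = 13·u·(5·u - 6·c) + (10·s - 3·c + 14)·(5·u - 6·c); both groups contain (5·u - 6·c), giving (13·u + 10·s - 3·c + 14)·(5·u - 6·c).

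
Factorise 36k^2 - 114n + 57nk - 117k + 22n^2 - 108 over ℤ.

(11n + 12k + 9)(2n + 3k - 12)

Group: 2n(11n + 12k + 9) + (3k - 12)(11n + 12k + 9); both groups contain (11n + 12k + 9).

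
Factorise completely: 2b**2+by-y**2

Group: 2b(b+y) - y(b+y); both groups contain (b+y).

(2b-y)(b+y)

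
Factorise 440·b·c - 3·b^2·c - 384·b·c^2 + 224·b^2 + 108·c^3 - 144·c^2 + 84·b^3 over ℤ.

(3·b - 6·c + 8)·(4·b + 9·c)·(7·b - 2·c)

Group: 7·b·(12·b^2 + 3·b·c + 32·b - 54·c^2 + 72·c) - 2·c·(12·b^2 + 3·b·c + 32·b - 54·c^2 + 72·c); both groups contain (12·b^2 + 3·b·c + 32·b - 54·c^2 + 72·c), so (7·b - 2·c) is a factor with cofactor 12·b^2 + 3·b·c + 32·b - 54·c^2 + 72·c.
The cofactor groups again: 12·b^2 + 3·b·c + 32·b - 54·c^2 + 72·c = 4·b·(3·b - 6·c + 8) + 9·c·(3·b - 6·c + 8); both groups contain (3·b - 6·c + 8), giving (4·b + 9·c)·(3·b - 6·c + 8).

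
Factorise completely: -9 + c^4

Substitute u = c^2 to get a quadratic in u, then factor.
c^2 + 3 is irreducible over ℤ (always positive, so no real roots).
c^2 - 3 is irreducible over ℤ (3 is not a perfect square).

(c^2 + 3)(c^2 - 3)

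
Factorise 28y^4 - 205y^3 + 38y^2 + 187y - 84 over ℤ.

Trying the rational-root candidates, y = 4/7 is a root, giving the factor (7y - 4) and quotient 4y^3 - 27y^2 - 10y + 21.
Continuing, y = 7 is a root, so (y - 7) is a factor; dividing leaves 4y^2 + y - 3.
The remaining quadratic factors as (y + 1)(4y - 3).

(4y - 3)(7y - 4)(y + 1)(y - 7)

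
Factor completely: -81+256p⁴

Difference of squares twice: with A = 4p and B = 3, A⁴ − B⁴ = (A² − B²)(A² + B²), and A² − B² factors again.

(4p+3)(4p-3)(16p²+9)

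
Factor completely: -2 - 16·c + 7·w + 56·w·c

(7·w - 2)·(8·c + 1)

Group as (56·w·c + 7·w) + (-16·c - 2) = 7·w·(8·c + 1) - 2·(8·c + 1).
Both groups share the factor (8·c + 1).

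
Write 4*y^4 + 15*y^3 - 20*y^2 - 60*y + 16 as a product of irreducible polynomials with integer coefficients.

(4*y - 1)*(y + 2)*(y + 4)*(y - 2)

Testing divisors of the constant over divisors of the leading coefficient, y = 1/4 is a root, so (4*y - 1) divides it; the quotient is y^3 + 4*y^2 - 4*y - 16.
Continuing, y = 2 is a root, so (y - 2) is a factor; dividing leaves y^2 + 6*y + 8.
The remaining quadratic factors as (y + 2)(y + 4).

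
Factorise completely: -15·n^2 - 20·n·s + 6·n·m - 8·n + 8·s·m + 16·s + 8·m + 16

-(5·n - 2·m - 4)·(3·n + 4·s + 4)

Group: -3·n·(5·n - 2·m - 4) + (-4·s - 4)·(5·n - 2·m - 4); both groups contain (5·n - 2·m - 4).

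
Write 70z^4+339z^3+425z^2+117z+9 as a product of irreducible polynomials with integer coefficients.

(2z+3)(5z+1)(7z+1)(z+3)

Among the possible rational roots, z = -1/7 is a root, so (7z+1) divides it; the quotient is 10z^3+47z^2+54z+9.
Next, z = -3/2 is a root, so (2z+3) divides it; the quotient is 5z^2+16z+3.
The remaining quadratic factors as (5z+1)(z+3).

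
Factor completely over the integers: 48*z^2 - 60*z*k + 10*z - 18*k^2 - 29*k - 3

Group: 6*z*(8*z + 2*k + 3) + (-9*k - 1)*(8*z + 2*k + 3); both groups contain (8*z + 2*k + 3).

(6*z - 9*k - 1)*(8*z + 2*k + 3)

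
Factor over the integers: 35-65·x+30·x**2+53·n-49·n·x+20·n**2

(4·n-5·x+5)·(5·n-6·x+7)

Group: 5·n·(4·n-5·x+5) + (-6·x+7)·(4·n-5·x+5); both groups contain (4·n-5·x+5).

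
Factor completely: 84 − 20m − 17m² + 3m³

(3m + 7)(m − 2)(m − 6)

Trying the rational-root candidates, m = −7/3 is a root, giving the factor (3m + 7) and quotient m² − 8m + 12.
The remaining quadratic factors as (m − 2)(m − 6).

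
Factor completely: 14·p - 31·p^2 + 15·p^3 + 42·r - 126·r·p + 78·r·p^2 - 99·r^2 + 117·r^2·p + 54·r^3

Group: 3·r·(18·r^2 + 33·r·p - 33·r + 15·p^2 - 31·p + 14) + p·(18·r^2 + 33·r·p - 33·r + 15·p^2 - 31·p + 14); both groups contain (18·r^2 + 33·r·p - 33·r + 15·p^2 - 31·p + 14), so (3·r + p) is a factor with cofactor 18·r^2 + 33·r·p - 33·r + 15·p^2 - 31·p + 14.
The cofactor groups again: 18·r^2 + 33·r·p - 33·r + 15·p^2 - 31·p + 14 = 6·r·(3·r + 3·p - 2) + (5·p - 7)·(3·r + 3·p - 2); both groups contain (3·r + 3·p - 2), giving (6·r + 5·p - 7)·(3·r + 3·p - 2).

(3·r + 3·p - 2)·(6·r + 5·p - 7)·(3·r + p)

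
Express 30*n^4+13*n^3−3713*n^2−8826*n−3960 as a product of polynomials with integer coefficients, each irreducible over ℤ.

Trying the rational-root candidates, n = −11/6 is a root, so (6*n+11) divides it; the quotient is 5*n^3−7*n^2−606*n−360.
Then n = −3/5 is a root, so (5*n+3) divides it; the quotient is n^2−2*n−120.
The remaining quadratic factors as (n−12)(n+10).

(5*n+3)*(6*n+11)*(n+10)*(n−12)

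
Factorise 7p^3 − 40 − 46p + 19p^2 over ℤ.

Among the possible rational roots, p = −4 is a root, so (p + 4) is a factor; dividing leaves 7p^2 − 9p − 10.
The remaining quadratic factors as (p − 2)(7p + 5).

(7p + 5)(p + 4)(p − 2)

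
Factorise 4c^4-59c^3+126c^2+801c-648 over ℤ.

Among the possible rational roots, c = 8 is a root, giving the factor (c-8) and quotient 4c^3-27c^2-90c+81.
Next, c = 9 is a root, so (c-9) divides it; the quotient is 4c^2+9c-9.
The remaining quadratic factors as (4c-3)(c+3).

(4c-3)(c+3)(c-8)(c-9)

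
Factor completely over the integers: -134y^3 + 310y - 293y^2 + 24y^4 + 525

Trying the rational-root candidates, y = 7 is a root, giving the factor (y - 7) and quotient 24y^3 + 34y^2 - 55y - 75.
Continuing, y = -5/4 is a root, so (4y + 5) is a factor; dividing leaves 6y^2 + y - 15.
The remaining quadratic factors as (3y + 5)(2y - 3).

(2y - 3)(3y + 5)(4y + 5)(y - 7)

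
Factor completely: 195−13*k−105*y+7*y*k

Group as (7*y*k−105*y) + (−13*k+195) = 7*y*(k−15) − 13*(k−15).
Both groups share the factor (k−15).

(7*y−13)*(k−15)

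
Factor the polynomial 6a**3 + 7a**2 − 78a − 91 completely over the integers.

(6a + 7)(a**2 − 13)

Group as (6a**3 − 78a) + (7a**2 − 91) = 6a(a**2 − 13) + 7(a**2 − 13).
Both groups share the factor (a**2 − 13).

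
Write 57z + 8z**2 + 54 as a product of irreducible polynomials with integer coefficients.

Need a pair with product 8·54 = 432 and sum 57: that's 48 and 9.
Split the middle term: 8z**2 + 48z + 9z + 54 = 8z(z + 6) + 9(z + 6).

(8z + 9)(z + 6)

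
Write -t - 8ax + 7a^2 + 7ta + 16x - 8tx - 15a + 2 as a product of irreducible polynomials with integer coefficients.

Group: t(7a - 8x - 1) + (a - 2)(7a - 8x - 1); both groups contain (7a - 8x - 1).

(7a - 8x - 1)(t + a - 2)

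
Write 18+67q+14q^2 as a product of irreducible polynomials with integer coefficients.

(2q+9)(7q+2)

Need a pair with product 14·18 = 252 and sum 67: that's 4 and 63.
Split the middle term: 14q^2+4q + 63q+18 = 2q(7q+2) + 9(7q+2).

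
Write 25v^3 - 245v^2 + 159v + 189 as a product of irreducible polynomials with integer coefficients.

(5v + 3)(5v - 7)(v - 9)

Trying the rational-root candidates, v = 9 is a root, so (v - 9) is a factor; dividing leaves 25v^2 - 20v - 21.
The remaining quadratic factors as (5v - 7)(5v + 3).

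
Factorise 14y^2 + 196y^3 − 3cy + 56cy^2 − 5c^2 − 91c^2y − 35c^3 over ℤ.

Group: 7c(−5c^2 − 3cy + 14y^2) + (14y + 1)(−5c^2 − 3cy + 14y^2); both groups contain (−5c^2 − 3cy + 14y^2), so (7c + 14y + 1) is a factor with cofactor −5c^2 − 3cy + 14y^2.
The cofactor groups again: −5c^2 − 3cy + 14y^2 = −5c(c + 2y) + 7y(c + 2y); both groups contain (c + 2y), giving −(5c − 7y)(c + 2y).

−(5c − 7y)(7c + 14y + 1)(c + 2y)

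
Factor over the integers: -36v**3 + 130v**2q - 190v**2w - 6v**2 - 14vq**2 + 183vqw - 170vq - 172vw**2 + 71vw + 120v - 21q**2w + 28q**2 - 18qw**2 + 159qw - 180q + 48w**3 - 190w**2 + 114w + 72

-(2v - 7q + 8w + 3)(9v - q - 2w + 6)(2v + 3w - 4)

Group: 2v(-18v**2 + 2vq - 23vw + 24v + 3qw - 4q + 6w**2 - 26w + 24) + (-7q + 8w + 3)(-18v**2 + 2vq - 23vw + 24v + 3qw - 4q + 6w**2 - 26w + 24); both groups contain (-18v**2 + 2vq - 23vw + 24v + 3qw - 4q + 6w**2 - 26w + 24), so (2v - 7q + 8w + 3) is a factor with cofactor -18v**2 + 2vq - 23vw + 24v + 3qw - 4q + 6w**2 - 26w + 24.
The cofactor groups again: -18v**2 + 2vq - 23vw + 24v + 3qw - 4q + 6w**2 - 26w + 24 = -2v(9v - q - 2w + 6) + (-3w + 4)(9v - q - 2w + 6); both groups contain (9v - q - 2w + 6), giving -(2v + 3w - 4)(9v - q - 2w + 6).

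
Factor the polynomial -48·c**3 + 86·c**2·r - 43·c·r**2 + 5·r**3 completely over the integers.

-(6·c - r)·(8·c - 5·r)·(c - r)

Group: 6·c·(-8·c**2 + 13·c·r - 5·r**2) - r·(-8·c**2 + 13·c·r - 5·r**2); both groups contain (-8·c**2 + 13·c·r - 5·r**2), so (6·c - r) is a factor with cofactor -8·c**2 + 13·c·r - 5·r**2.
The cofactor groups again: -8·c**2 + 13·c·r - 5·r**2 = -c·(8·c - 5·r) + r·(8·c - 5·r); both groups contain (8·c - 5·r), giving -(c - r)·(8·c - 5·r).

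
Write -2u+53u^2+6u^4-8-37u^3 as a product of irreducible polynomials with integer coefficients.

(2u-1)(3u+1)(u-2)(u-4)

Trying the rational-root candidates, u = -1/3 is a root, giving the factor (3u+1) and quotient 2u^3-13u^2+22u-8.
Continuing, u = 1/2 is a root, giving the factor (2u-1) and quotient u^2-6u+8.
The remaining quadratic factors as (u-4)(u-2).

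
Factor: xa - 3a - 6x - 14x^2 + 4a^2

Group: -2x(7x - 4a + 3) - a(7x - 4a + 3); both groups contain (7x - 4a + 3).

-(7x - 4a + 3)(2x + a)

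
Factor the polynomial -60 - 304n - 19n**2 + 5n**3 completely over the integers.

(5n + 1)(n + 6)(n - 10)

By the rational root theorem, n = 10 is a root, giving the factor (n - 10) and quotient 5n**2 + 31n + 6.
The remaining quadratic factors as (5n + 1)(n + 6).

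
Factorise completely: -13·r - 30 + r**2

(r + 2)·(r - 15)

Two integers with product -30 and sum -13 are -15 and 2.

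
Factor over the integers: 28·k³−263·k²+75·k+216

Trying the rational-root candidates, k = 9 is a root, giving the factor (k−9) and quotient 28·k²−11·k−24.
The remaining quadratic factors as (7·k−8)(4·k+3).

(4·k+3)·(7·k−8)·(k−9)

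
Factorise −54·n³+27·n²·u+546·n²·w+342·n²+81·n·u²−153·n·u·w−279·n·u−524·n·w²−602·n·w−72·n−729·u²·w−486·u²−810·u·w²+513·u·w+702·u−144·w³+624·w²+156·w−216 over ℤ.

Group: 9·n·(−6·n²+9·n·u+62·n·w+32·n−81·u·w−54·u−72·w²−12·w+24) + (9·u+2·w−9)·(−6·n²+9·n·u+62·n·w+32·n−81·u·w−54·u−72·w²−12·w+24); both groups contain (−6·n²+9·n·u+62·n·w+32·n−81·u·w−54·u−72·w²−12·w+24), so (9·n+9·u+2·w−9) is a factor with cofactor −6·n²+9·n·u+62·n·w+32·n−81·u·w−54·u−72·w²−12·w+24.
The cofactor groups again: −6·n²+9·n·u+62·n·w+32·n−81·u·w−54·u−72·w²−12·w+24 = −6·n·(n−9·w−6) + (9·u+8·w−4)·(n−9·w−6); both groups contain (n−9·w−6), giving −(6·n−9·u−8·w+4)·(n−9·w−6).

−(6·n−9·u−8·w+4)·(9·n+9·u+2·w−9)·(n−9·w−6)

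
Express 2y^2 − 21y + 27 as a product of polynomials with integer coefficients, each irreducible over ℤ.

Need a pair with product 2·27 = 54 and sum −21: that's −3 and −18.
Split the middle term: 2y^2 − 3y − 18y + 27 = y(2y − 3) − 9(2y − 3).

(2y − 3)(y − 9)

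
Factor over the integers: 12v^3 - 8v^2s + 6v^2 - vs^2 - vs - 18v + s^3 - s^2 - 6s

(2v - s + 3)(2v - s - 2)(3v + s)

Group: 3v(4v^2 - 4vs + 2v + s^2 - s - 6) + s(4v^2 - 4vs + 2v + s^2 - s - 6); both groups contain (4v^2 - 4vs + 2v + s^2 - s - 6), so (3v + s) is a factor with cofactor 4v^2 - 4vs + 2v + s^2 - s - 6.
The cofactor groups again: 4v^2 - 4vs + 2v + s^2 - s - 6 = 2v(2v - s + 3) + (-s - 2)(2v - s + 3); both groups contain (2v - s + 3), giving (2v - s - 2)(2v - s + 3).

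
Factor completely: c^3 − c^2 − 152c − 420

Trying the rational-root candidates, c = −10 is a root, so (c + 10) is a factor; dividing leaves c^2 − 11c − 42.
The remaining quadratic factors as (c + 3)(c − 14).

(c + 10)(c + 3)(c − 14)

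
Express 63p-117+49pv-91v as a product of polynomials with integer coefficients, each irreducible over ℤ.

(7p-13)(7v+9)

Group as (49pv+63p) + (-91v-117) = 7p(7v+9) - 13(7v+9).
Both groups share the factor (7v+9).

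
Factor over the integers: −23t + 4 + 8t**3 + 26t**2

(2t − 1)(4t − 1)(t + 4)

Among the possible rational roots, t = 1/4 is a root, so (4t − 1) divides it; the quotient is 2t**2 + 7t − 4.
The remaining quadratic factors as (2t − 1)(t + 4).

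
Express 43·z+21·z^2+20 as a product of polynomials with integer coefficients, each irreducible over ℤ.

Need a pair with product 21·20 = 420 and sum 43: that's 15 and 28.
Split the middle term: 21·z^2+15·z + 28·z+20 = 3·z·(7·z+5) + 4·(7·z+5).

(3·z+4)·(7·z+5)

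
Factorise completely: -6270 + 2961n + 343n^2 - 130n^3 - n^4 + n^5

By the rational root theorem, n = -5 is a root, so (n + 5) divides it; the quotient is n^4 - 6n^3 - 100n^2 + 843n - 1254.
Continuing, n = -11 is a root, giving the factor (n + 11) and quotient n^3 - 17n^2 + 87n - 114.
Next, n = 2 is a root, giving the factor (n - 2) and quotient n^2 - 15n + 57.
The quadratic n^2 - 15n + 57 has discriminant -3 < 0 and is irreducible over ℤ.

(n + 11)(n + 5)(n - 2)(n^2 - 15n + 57)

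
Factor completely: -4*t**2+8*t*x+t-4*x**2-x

Group: -4*t*(t-x) + (4*x+1)*(t-x); both groups contain (t-x).

-(4*t-4*x-1)*(t-x)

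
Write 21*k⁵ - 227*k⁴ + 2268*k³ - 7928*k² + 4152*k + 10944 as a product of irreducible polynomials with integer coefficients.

By the rational root theorem, k = 3 is a root, so (k - 3) divides it; the quotient is 21*k⁴ - 164*k³ + 1776*k² - 2600*k - 3648.
Continuing, k = -6/7 is a root, so (7*k + 6) is a factor; dividing leaves 3*k³ - 26*k² + 276*k - 608.
Then k = 8/3 is a root, giving the factor (3*k - 8) and quotient k² - 6*k + 76.
The quadratic k² - 6*k + 76 has discriminant -268 < 0 and is irreducible over ℤ.

(3*k - 8)*(7*k + 6)*(k - 3)*(k² - 6*k + 76)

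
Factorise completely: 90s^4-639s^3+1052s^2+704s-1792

By the rational root theorem, s = 8/3 is a root, so (3s-8) divides it; the quotient is 30s^3-133s^2-4s+224.
Next, s = 8/5 is a root, so (5s-8) is a factor; dividing leaves 6s^2-17s-28.
The remaining quadratic factors as (6s+7)(s-4).

(3s-8)(5s-8)(6s+7)(s-4)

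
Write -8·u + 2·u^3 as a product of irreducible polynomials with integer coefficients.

2·u·(u + 2)·(u - 2)

Factor out 2·u, leaving u^2 - 4, which is a difference of two squares.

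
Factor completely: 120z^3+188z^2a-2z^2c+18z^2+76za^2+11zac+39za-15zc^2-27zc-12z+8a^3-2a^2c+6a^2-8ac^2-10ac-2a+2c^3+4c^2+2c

(5z+2a+2c+2)(4z+4a-c-1)(6z+a-c)

Group: 6z(20z^2+28za+3zc+3z+8a^2+6ac+6a-2c^2-4c-2) + (a-c)(20z^2+28za+3zc+3z+8a^2+6ac+6a-2c^2-4c-2); both groups contain (20z^2+28za+3zc+3z+8a^2+6ac+6a-2c^2-4c-2), so (6z+a-c) is a factor with cofactor 20z^2+28za+3zc+3z+8a^2+6ac+6a-2c^2-4c-2.
The cofactor groups again: 20z^2+28za+3zc+3z+8a^2+6ac+6a-2c^2-4c-2 = 4z(5z+2a+2c+2) + (4a-c-1)(5z+2a+2c+2); both groups contain (5z+2a+2c+2), giving (4z+4a-c-1)(5z+2a+2c+2).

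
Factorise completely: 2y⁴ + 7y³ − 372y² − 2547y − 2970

Among the possible rational roots, y = −11 is a root, so (y + 11) is a factor; dividing leaves 2y³ − 15y² − 207y − 270.
Then y = −3/2 is a root, giving the factor (2y + 3) and quotient y² − 9y − 90.
The remaining quadratic factors as (y + 6)(y − 15).

(2y + 3)(y + 11)(y + 6)(y − 15)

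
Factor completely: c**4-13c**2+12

Substitute u = c**2 to get a quadratic in u, then factor.
c**2-12 is irreducible over ℤ (12 is not a perfect square).
c**2-1 is a difference of squares.

(c+1)(c-1)(c**2-12)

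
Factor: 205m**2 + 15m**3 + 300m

Pull out the common factor 5m, then factor the remaining trinomial.

5m(3m + 5)(m + 12)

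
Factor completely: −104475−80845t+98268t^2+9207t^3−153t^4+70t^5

By the rational root theorem, t = −5/7 is a root, giving the factor (7t+5) and quotient 10t^4−29t^3+1336t^2+13084t−20895.
Next, t = 7/5 is a root, so (5t−7) divides it; the quotient is 2t^3−3t^2+263t+2985.
Continuing, t = −15/2 is a root, so (2t+15) is a factor; dividing leaves t^2−9t+199.
The quadratic t^2−9t+199 has discriminant −715 < 0 and is irreducible over ℤ.

(2t+15)(5t−7)(7t+5)(t^2−9t+199)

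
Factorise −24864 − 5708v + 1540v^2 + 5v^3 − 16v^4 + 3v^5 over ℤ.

By the rational root theorem, v = 6 is a root, giving the factor (v − 6) and quotient 3v^4 + 2v^3 + 17v^2 + 1642v + 4144.
Then v = −7 is a root, giving the factor (v + 7) and quotient 3v^3 − 19v^2 + 150v + 592.
Then v = −8/3 is a root, so (3v + 8) is a factor; dividing leaves v^2 − 9v + 74.
The quadratic v^2 − 9v + 74 has discriminant −215 < 0 and is irreducible over ℤ.

(3v + 8)(v + 7)(v − 6)(v^2 − 9v + 74)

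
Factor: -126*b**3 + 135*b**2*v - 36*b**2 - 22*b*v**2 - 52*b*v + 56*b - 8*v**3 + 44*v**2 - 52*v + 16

-(3*b - 2*v + 2)*(6*b + v - 4)*(7*b - 4*v + 2)

Group: 7*b*(-18*b**2 + 9*b*v + 2*v**2 - 10*v + 8) + (-4*v + 2)*(-18*b**2 + 9*b*v + 2*v**2 - 10*v + 8); both groups contain (-18*b**2 + 9*b*v + 2*v**2 - 10*v + 8), so (7*b - 4*v + 2) is a factor with cofactor -18*b**2 + 9*b*v + 2*v**2 - 10*v + 8.
The cofactor groups again: -18*b**2 + 9*b*v + 2*v**2 - 10*v + 8 = -3*b*(6*b + v - 4) + (2*v - 2)*(6*b + v - 4); both groups contain (6*b + v - 4), giving -(3*b - 2*v + 2)*(6*b + v - 4).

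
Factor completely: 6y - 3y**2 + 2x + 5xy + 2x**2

Group: x(2x - y + 2) + 3y(2x - y + 2); both groups contain (2x - y + 2).

(2x - y + 2)(x + 3y)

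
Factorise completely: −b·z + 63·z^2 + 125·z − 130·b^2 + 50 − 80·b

−(10·b + 7·z + 10)·(13·b − 9·z − 5)

Group: −13·b·(10·b + 7·z + 10) + (9·z + 5)·(10·b + 7·z + 10); both groups contain (10·b + 7·z + 10).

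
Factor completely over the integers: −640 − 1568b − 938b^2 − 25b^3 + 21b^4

Testing divisors of the constant over divisors of the leading coefficient, b = 8 is a root, so (b − 8) divides it; the quotient is 21b^3 + 143b^2 + 206b + 80.
Continuing, b = −2/3 is a root, so (3b + 2) is a factor; dividing leaves 7b^2 + 43b + 40.
The remaining quadratic factors as (7b + 8)(b + 5).

(3b + 2)(7b + 8)(b + 5)(b − 8)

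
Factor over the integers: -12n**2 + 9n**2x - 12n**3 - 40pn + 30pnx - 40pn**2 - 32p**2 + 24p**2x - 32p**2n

-(4p + 3n)(4n - 3x + 4)(2p + n)

Group: 4n(-8p**2 - 10pn - 3n**2) + (-3x + 4)(-8p**2 - 10pn - 3n**2); both groups contain (-8p**2 - 10pn - 3n**2), so (4n - 3x + 4) is a factor with cofactor -8p**2 - 10pn - 3n**2.
The cofactor groups again: -8p**2 - 10pn - 3n**2 = -2p(4p + 3n) - n(4p + 3n); both groups contain (4p + 3n), giving -(2p + n)(4p + 3n).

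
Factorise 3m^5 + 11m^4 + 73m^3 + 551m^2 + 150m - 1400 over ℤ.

By the rational root theorem, m = -5 is a root, so (m + 5) divides it; the quotient is 3m^4 - 4m^3 + 93m^2 + 86m - 280.
Next, m = -2 is a root, so (m + 2) divides it; the quotient is 3m^3 - 10m^2 + 113m - 140.
Then m = 4/3 is a root, so (3m - 4) is a factor; dividing leaves m^2 - 2m + 35.
The quadratic m^2 - 2m + 35 has discriminant -136 < 0 and is irreducible over ℤ.

(3m - 4)(m + 2)(m + 5)(m^2 - 2m + 35)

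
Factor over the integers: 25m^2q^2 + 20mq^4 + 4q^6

q^2(5m + 2q^2)^2

Pull out the common factor q^2, leaving 25m^2 + 20mq^2 + 4q^4.
Recognize a perfect-square trinomial with the parts 5m and 2q^2.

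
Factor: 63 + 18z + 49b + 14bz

Group as (14bz + 49b) + (18z + 63) = 7b(2z + 7) + 9(2z + 7).
Both groups share the factor (2z + 7).

(2z + 7)(7b + 9)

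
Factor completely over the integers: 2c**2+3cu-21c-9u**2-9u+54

Group: c(2c-3u-9) + (3u-6)(2c-3u-9); both groups contain (2c-3u-9).

(2c-3u-9)(c+3u-6)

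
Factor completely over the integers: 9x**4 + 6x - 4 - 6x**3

Group as (9x**4 + 6x) + (-6x**3 - 4) = 3x(3x**3 + 2) - 2(3x**3 + 2).
Both groups share the factor (3x**3 + 2).

(3x - 2)(3x**3 + 2)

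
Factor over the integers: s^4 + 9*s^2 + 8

Substitute u = s^2 to get a quadratic in u, then factor.
s^2 + 8 is irreducible over ℤ (always positive, so no real roots).
s^2 + 1 is irreducible over ℤ (sum of squares).

(s^2 + 1)*(s^2 + 8)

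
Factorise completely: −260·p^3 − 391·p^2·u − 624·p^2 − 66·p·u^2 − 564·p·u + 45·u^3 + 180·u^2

−(13·p + 15·u)·(4·p − u)·(5·p + 3·u + 12)

Group: 5·p·(−52·p^2 − 47·p·u + 15·u^2) + (3·u + 12)·(−52·p^2 − 47·p·u + 15·u^2); both groups contain (−52·p^2 − 47·p·u + 15·u^2), so (5·p + 3·u + 12) is a factor with cofactor −52·p^2 − 47·p·u + 15·u^2.
The cofactor groups again: −52·p^2 − 47·p·u + 15·u^2 = −13·p·(4·p − u) − 15·u·(4·p − u); both groups contain (4·p − u), giving −(13·p + 15·u)·(4·p − u).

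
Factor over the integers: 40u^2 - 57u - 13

(5u + 1)(8u - 13)

Need a pair with product 40·(-13) = -520 and sum -57: that's -65 and 8.
Split the middle term: 40u^2 - 65u + 8u - 13 = 5u(8u - 13) + (8u - 13).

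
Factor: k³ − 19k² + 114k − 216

By the rational root theorem, k = 9 is a root, so (k − 9) is a factor; dividing leaves k² − 10k + 24.
The remaining quadratic factors as (k − 6)(k − 4).

(k − 4)(k − 6)(k − 9)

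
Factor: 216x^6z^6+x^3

Factor out x^3 first: what remains is 216x^3z^6+1.
Recognize a sum of cubes with the parts 6xz^2 and 1.

x^3(6xz^2+1)(36x^2z^4-6xz^2+1)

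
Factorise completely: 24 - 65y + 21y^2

Need a pair with product 21·24 = 504 and sum -65: that's -56 and -9.
Split the middle term: 21y^2 - 56y - 9y + 24 = 7y(3y - 8) - 3(3y - 8).

(3y - 8)(7y - 3)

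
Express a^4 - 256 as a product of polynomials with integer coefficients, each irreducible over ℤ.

Difference of squares twice: with A = a and B = 4, A⁴ − B⁴ = (A² − B²)(A² + B²), and A² − B² factors again.

(a + 4)(a - 4)(a^2 + 16)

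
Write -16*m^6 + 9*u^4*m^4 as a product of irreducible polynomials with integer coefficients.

m^4*(3*u^2 - 4*m)*(3*u^2 + 4*m)

Factor out m^4 first: what remains is 9*u^4 - 16*m^2.
Recognize a difference of squares with the parts 3*u^2 and 4*m.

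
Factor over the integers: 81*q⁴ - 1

Difference of squares twice: with A = 3*q and B = 1, A⁴ − B⁴ = (A² − B²)(A² + B²), and A² − B² factors again.

(3*q + 1)*(3*q - 1)*(9*q² + 1)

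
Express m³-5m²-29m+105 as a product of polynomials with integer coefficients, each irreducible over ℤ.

Among the possible rational roots, m = 3 is a root, giving the factor (m-3) and quotient m²-2m-35.
The remaining quadratic factors as (m+5)(m-7).

(m+5)(m-3)(m-7)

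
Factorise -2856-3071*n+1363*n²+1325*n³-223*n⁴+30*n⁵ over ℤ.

(5*n-8)*(6*n+7)*(n+1)*(n²-8*n+51)

Trying the rational-root candidates, n = -7/6 is a root, giving the factor (6*n+7) and quotient 5*n⁴-43*n³+271*n²-89*n-408.
Continuing, n = 8/5 is a root, giving the factor (5*n-8) and quotient n³-7*n²+43*n+51.
Then n = -1 is a root, so (n+1) divides it; the quotient is n²-8*n+51.
The quadratic n²-8*n+51 has discriminant -140 < 0 and is irreducible over ℤ.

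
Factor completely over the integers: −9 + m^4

(m^2 + 3)*(m^2 − 3)

Substitute u = m^2 to get a quadratic in u, then factor.
m^2 + 3 is irreducible over ℤ (always positive, so no real roots).
m^2 − 3 is irreducible over ℤ (3 is not a perfect square).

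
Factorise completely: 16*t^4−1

(2*t+1)*(2*t−1)*(4*t^2+1)

Difference of squares twice: with A = 2*t and B = 1, A⁴ − B⁴ = (A² − B²)(A² + B²), and A² − B² factors again.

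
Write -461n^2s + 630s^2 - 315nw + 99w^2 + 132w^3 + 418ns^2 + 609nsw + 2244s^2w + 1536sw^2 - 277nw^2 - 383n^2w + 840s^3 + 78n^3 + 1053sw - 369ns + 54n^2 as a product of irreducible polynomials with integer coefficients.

Group: 13n(6n^2 - 41ns - 35nw + 70s^2 + 117sw + 11w^2) + (12s + 12w + 9)(6n^2 - 41ns - 35nw + 70s^2 + 117sw + 11w^2); both groups contain (6n^2 - 41ns - 35nw + 70s^2 + 117sw + 11w^2), so (13n + 12s + 12w + 9) is a factor with cofactor 6n^2 - 41ns - 35nw + 70s^2 + 117sw + 11w^2.
The cofactor groups again: 6n^2 - 41ns - 35nw + 70s^2 + 117sw + 11w^2 = 3n(2n - 7s - 11w) + (-10s - w)(2n - 7s - 11w); both groups contain (2n - 7s - 11w), giving (3n - 10s - w)(2n - 7s - 11w).

(13n + 12s + 12w + 9)(2n - 7s - 11w)(3n - 10s - w)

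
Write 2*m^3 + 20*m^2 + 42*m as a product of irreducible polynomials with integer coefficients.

2*m*(m + 3)*(m + 7)

Pull out the common factor 2*m, then factor the remaining trinomial.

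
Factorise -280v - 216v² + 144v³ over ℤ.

Pull out the common factor 8v, then factor the remaining trinomial.

8v(3v - 7)(6v + 5)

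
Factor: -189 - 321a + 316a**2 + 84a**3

Testing divisors of the constant over divisors of the leading coefficient, a = 7/6 is a root, so (6a - 7) divides it; the quotient is 14a**2 + 69a + 27.
The remaining quadratic factors as (7a + 3)(2a + 9).

(2a + 9)(6a - 7)(7a + 3)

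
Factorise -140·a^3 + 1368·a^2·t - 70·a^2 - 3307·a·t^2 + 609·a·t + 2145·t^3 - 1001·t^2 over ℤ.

Group: 5·a·(-28·a^2 + 212·a·t - 14·a - 195·t^2 + 91·t) - 11·t·(-28·a^2 + 212·a·t - 14·a - 195·t^2 + 91·t); both groups contain (-28·a^2 + 212·a·t - 14·a - 195·t^2 + 91·t), so (5·a - 11·t) is a factor with cofactor -28·a^2 + 212·a·t - 14·a - 195·t^2 + 91·t.
The cofactor groups again: -28·a^2 + 212·a·t - 14·a - 195·t^2 + 91·t = -14·a·(2·a - 13·t) + (15·t - 7)·(2·a - 13·t); both groups contain (2·a - 13·t), giving -(14·a - 15·t + 7)·(2·a - 13·t).

-(14·a - 15·t + 7)·(2·a - 13·t)·(5·a - 11·t)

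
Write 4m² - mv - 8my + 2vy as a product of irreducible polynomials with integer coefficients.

(4m - v)(m - 2y)

Group: m(4m - v) - 2y(4m - v); both groups contain (4m - v).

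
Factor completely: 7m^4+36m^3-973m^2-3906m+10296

Testing divisors of the constant over divisors of the leading coefficient, m = 13/7 is a root, giving the factor (7m-13) and quotient m^3+7m^2-126m-792.
Next, m = 11 is a root, so (m-11) is a factor; dividing leaves m^2+18m+72.
The remaining quadratic factors as (m+12)(m+6).

(7m-13)(m+12)(m+6)(m-11)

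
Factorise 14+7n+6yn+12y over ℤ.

Group as (6yn+12y) + (7n+14) = 6y(n+2) + 7(n+2).
Both groups share the factor (n+2).

(6y+7)(n+2)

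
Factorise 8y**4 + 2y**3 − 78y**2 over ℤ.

2y**2(4y + 13)(y − 3)

Pull out the common factor 2y**2, then factor the remaining trinomial.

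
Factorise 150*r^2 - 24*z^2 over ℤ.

6*(5*r + 2*z)*(5*r - 2*z)

Factor out 6, leaving 25*r^2 - 4*z^2, which is a difference of two squares.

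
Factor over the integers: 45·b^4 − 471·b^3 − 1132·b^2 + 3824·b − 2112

(3·b + 11)·(3·b − 4)·(5·b − 4)·(b − 12)

Among the possible rational roots, b = 4/5 is a root, giving the factor (5·b − 4) and quotient 9·b^3 − 87·b^2 − 296·b + 528.
Then b = −11/3 is a root, so (3·b + 11) divides it; the quotient is 3·b^2 − 40·b + 48.
The remaining quadratic factors as (b − 12)(3·b − 4).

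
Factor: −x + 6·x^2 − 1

Need a pair with product 6·(−1) = −6 and sum −1: that's −3 and 2.
Split the middle term: 6·x^2 − 3·x + 2·x − 1 = 3·x·(2·x − 1) + (2·x − 1).

(2·x − 1)·(3·x + 1)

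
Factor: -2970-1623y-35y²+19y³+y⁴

(y+11)(y+15)(y+2)(y-9)

By the rational root theorem, y = -2 is a root, so (y+2) is a factor; dividing leaves y³+17y²-69y-1485.
Next, y = -11 is a root, giving the factor (y+11) and quotient y²+6y-135.
The remaining quadratic factors as (y-9)(y+15).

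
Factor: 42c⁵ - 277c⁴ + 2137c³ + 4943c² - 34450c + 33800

(6c - 13)(7c - 10)(c + 4)(c² - 7c + 65)

Trying the rational-root candidates, c = -4 is a root, so (c + 4) is a factor; dividing leaves 42c⁴ - 445c³ + 3917c² - 10725c + 8450.
Next, c = 10/7 is a root, so (7c - 10) is a factor; dividing leaves 6c³ - 55c² + 481c - 845.
Then c = 13/6 is a root, giving the factor (6c - 13) and quotient c² - 7c + 65.
The quadratic c² - 7c + 65 has discriminant -211 < 0 and is irreducible over ℤ.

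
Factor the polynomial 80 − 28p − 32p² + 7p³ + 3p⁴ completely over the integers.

(3p − 5)(p + 2)(p + 4)(p − 2)

By the rational root theorem, p = 5/3 is a root, so (3p − 5) divides it; the quotient is p³ + 4p² − 4p − 16.
Next, p = −4 is a root, so (p + 4) is a factor; dividing leaves p² − 4.
The remaining quadratic factors as (p − 2)(p + 2).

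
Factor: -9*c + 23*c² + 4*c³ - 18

Trying the rational-root candidates, c = 1 is a root, so (c - 1) is a factor; dividing leaves 4*c² + 27*c + 18.
The remaining quadratic factors as (4*c + 3)(c + 6).

(4*c + 3)*(c + 6)*(c - 1)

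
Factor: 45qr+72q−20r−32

Group as (45qr+72q) + (−20r−32) = 9q(5r+8) − 4(5r+8).
Both groups share the factor (5r+8).

(5r+8)(9q−4)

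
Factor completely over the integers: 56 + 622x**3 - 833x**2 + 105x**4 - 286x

By the rational root theorem, x = -2/5 is a root, so (5x + 2) divides it; the quotient is 21x**3 + 116x**2 - 213x + 28.
Then x = 1/7 is a root, so (7x - 1) divides it; the quotient is 3x**2 + 17x - 28.
The remaining quadratic factors as (3x - 4)(x + 7).

(3x - 4)(5x + 2)(7x - 1)(x + 7)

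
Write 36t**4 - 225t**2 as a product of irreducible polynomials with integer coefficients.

Factor out 9t**2, leaving 4t**2 - 25, which is a difference of two squares.

9t**2(2t + 5)(2t - 5)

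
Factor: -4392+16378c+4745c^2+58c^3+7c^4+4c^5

Testing divisors of the constant over divisors of the leading coefficient, c = 1/4 is a root, so (4c-1) divides it; the quotient is c^4+2c^3+15c^2+1190c+4392.
Continuing, c = -9 is a root, so (c+9) is a factor; dividing leaves c^3-7c^2+78c+488.
Then c = -4 is a root, so (c+4) divides it; the quotient is c^2-11c+122.
The quadratic c^2-11c+122 has discriminant -367 < 0 and is irreducible over ℤ.

(4c-1)(c+4)(c+9)(c^2-11c+122)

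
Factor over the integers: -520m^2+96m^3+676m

4m(4m-13)(6m-13)

Pull out the common factor 4m, then factor the remaining trinomial.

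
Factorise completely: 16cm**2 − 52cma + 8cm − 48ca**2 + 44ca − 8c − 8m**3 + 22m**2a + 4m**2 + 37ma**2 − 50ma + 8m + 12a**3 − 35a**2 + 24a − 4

Group: 4c(4m**2 − 13ma + 2m − 12a**2 + 11a − 2) + (−2m − a + 2)(4m**2 − 13ma + 2m − 12a**2 + 11a − 2); both groups contain (4m**2 − 13ma + 2m − 12a**2 + 11a − 2), so (4c − 2m − a + 2) is a factor with cofactor 4m**2 − 13ma + 2m − 12a**2 + 11a − 2.
The cofactor groups again: 4m**2 − 13ma + 2m − 12a**2 + 11a − 2 = 4m(m − 4a + 1) + (3a − 2)(m − 4a + 1); both groups contain (m − 4a + 1), giving (4m + 3a − 2)(m − 4a + 1).

(m − 4a + 1)(4c − 2m − a + 2)(4m + 3a − 2)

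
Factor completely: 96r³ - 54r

Factor out 6r, leaving 16r² - 9, which is a difference of two squares.

6r(4r + 3)(4r - 3)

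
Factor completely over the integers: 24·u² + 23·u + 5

(3·u + 1)·(8·u + 5)

Need a pair with product 24·5 = 120 and sum 23: that's 15 and 8.
Split the middle term: 24·u² + 15·u + 8·u + 5 = 3·u·(8·u + 5) + (8·u + 5).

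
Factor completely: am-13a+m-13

(a+1)(m-13)

Group as (am-13a) + (m-13) = a(m-13) + (m-13).
Both groups share the factor (m-13).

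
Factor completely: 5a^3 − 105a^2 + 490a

Pull out the common factor 5a, then factor the remaining trinomial.

5a(a − 14)(a − 7)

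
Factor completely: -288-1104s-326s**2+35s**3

(5s+12)(7s+2)(s-12)

Among the possible rational roots, s = 12 is a root, so (s-12) is a factor; dividing leaves 35s**2+94s+24.
The remaining quadratic factors as (7s+2)(5s+12).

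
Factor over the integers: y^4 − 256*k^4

(y − 4*k)*(y + 4*k)*(y^2 + 16*k^2)

Write as (y^2)² − (16*k^2)², then factor y^2 − 16*k^2 once more.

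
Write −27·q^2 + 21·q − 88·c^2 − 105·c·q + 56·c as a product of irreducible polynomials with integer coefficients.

Group: −11·c·(8·c + 3·q) + (−9·q + 7)·(8·c + 3·q); both groups contain (8·c + 3·q).

−(11·c + 9·q − 7)·(8·c + 3·q)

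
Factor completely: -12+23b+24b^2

(3b+4)(8b-3)

Need a pair with product 24·(-12) = -288 and sum 23: that's -9 and 32.
Split the middle term: 24b^2-9b + 32b-12 = 3b(8b-3) + 4(8b-3).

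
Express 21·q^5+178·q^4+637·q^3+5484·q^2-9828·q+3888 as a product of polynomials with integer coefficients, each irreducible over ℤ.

(3·q-2)·(7·q-6)·(q+9)·(q^2+q+36)

By the rational root theorem, q = 2/3 is a root, so (3·q-2) divides it; the quotient is 7·q^4+64·q^3+255·q^2+1998·q-1944.
Next, q = 6/7 is a root, so (7·q-6) is a factor; dividing leaves q^3+10·q^2+45·q+324.
Continuing, q = -9 is a root, so (q+9) is a factor; dividing leaves q^2+q+36.
The quadratic q^2+q+36 has discriminant -143 < 0 and is irreducible over ℤ.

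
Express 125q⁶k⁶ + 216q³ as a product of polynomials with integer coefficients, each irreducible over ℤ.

q³(5qk² + 6)(25q²k⁴ - 30qk² + 36)

Pull out the common factor q³, leaving 125q³k⁶ + 216.
Recognize a sum of cubes with the parts 6 and 5qk².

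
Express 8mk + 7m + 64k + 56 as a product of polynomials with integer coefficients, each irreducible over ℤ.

(8k + 7)(m + 8)

Group as (8mk + 7m) + (64k + 56) = m(8k + 7) + 8(8k + 7).
Both groups share the factor (8k + 7).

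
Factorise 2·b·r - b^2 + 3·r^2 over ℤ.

Group: -b·(b - 3·r) - r·(b - 3·r); both groups contain (b - 3·r).

-(b + r)·(b - 3·r)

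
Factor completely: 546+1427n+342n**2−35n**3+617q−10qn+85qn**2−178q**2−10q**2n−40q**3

Group: 2q(−20q**2−15qn+41q+35n**2+113n+42) + (−n+13)(−20q**2−15qn+41q+35n**2+113n+42); both groups contain (−20q**2−15qn+41q+35n**2+113n+42), so (2q−n+13) is a factor with cofactor −20q**2−15qn+41q+35n**2+113n+42.
The cofactor groups again: −20q**2−15qn+41q+35n**2+113n+42 = −4q(5q−5n−14) + (−7n−3)(5q−5n−14); both groups contain (5q−5n−14), giving −(4q+7n+3)(5q−5n−14).

−(5q−5n−14)(2q−n+13)(4q+7n+3)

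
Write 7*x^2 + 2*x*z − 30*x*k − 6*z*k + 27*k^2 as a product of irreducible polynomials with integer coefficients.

Group: x*(7*x + 2*z − 9*k) − 3*k*(7*x + 2*z − 9*k); both groups contain (7*x + 2*z − 9*k).

(x − 3*k)*(7*x + 2*z − 9*k)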